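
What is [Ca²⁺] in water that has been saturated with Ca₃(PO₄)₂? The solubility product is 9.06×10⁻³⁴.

2.90×10⁻⁷ M

Ca₃(PO₄)₂(s) ⇌ 3 Ca²⁺(aq) + 2 PO₄³⁻(aq)
With molar solubility s: [Ca²⁺] = 3s, [PO₄³⁻] = 2s.
Ksp = [Ca²⁺]^3[PO₄³⁻]^2 = (3s)^3 · (2s)^2 = 108s^5 = 9.06×10⁻³⁴
s = 9.65×10⁻⁸ mol L⁻¹
[Ca²⁺] = 3s = 2.90×10⁻⁷ mol L⁻¹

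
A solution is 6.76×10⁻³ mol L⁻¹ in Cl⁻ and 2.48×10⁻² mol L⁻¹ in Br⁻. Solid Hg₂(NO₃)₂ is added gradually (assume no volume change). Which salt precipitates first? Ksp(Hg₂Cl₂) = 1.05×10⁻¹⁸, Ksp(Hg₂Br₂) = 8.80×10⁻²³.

Precipitation of each salt begins when its ion product equals Ksp.
For Hg₂Cl₂: [Hg₂²⁺] = (Ksp/[Cl⁻]^2) = 2.30×10⁻¹⁴ mol L⁻¹
For Hg₂Br₂: [Hg₂²⁺] = (Ksp/[Br⁻]^2) = 1.43×10⁻¹⁹ mol L⁻¹
Hg₂Br₂ requires the lower [Hg₂²⁺], so it precipitates first.

Hg₂Br₂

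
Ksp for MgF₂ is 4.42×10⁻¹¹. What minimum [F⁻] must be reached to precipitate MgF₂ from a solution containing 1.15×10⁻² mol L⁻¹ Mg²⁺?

6.20×10⁻⁵ M

The threshold for precipitation is Q = Ksp.
MgF₂(s) ⇌ Mg²⁺(aq) + 2 F⁻(aq)
Ksp = [Mg²⁺][F⁻]^2 = [F⁻]^2(1.15×10⁻²)
[F⁻]^2 = 4.42×10⁻¹¹ / (1.15×10⁻²) = 3.84×10⁻⁹
[F⁻] = 6.20×10⁻⁵ mol L⁻¹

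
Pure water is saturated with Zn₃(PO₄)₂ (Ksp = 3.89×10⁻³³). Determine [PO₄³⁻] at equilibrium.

Zn₃(PO₄)₂(s) ⇌ 3 Zn²⁺(aq) + 2 PO₄³⁻(aq)
Call the molar solubility s, so that [Zn²⁺] = 3s and [PO₄³⁻] = 2s.
Ksp = [Zn²⁺]^3[PO₄³⁻]^2 = (3s)^3 · (2s)^2 = 108s^5 = 3.89×10⁻³³
s = 1.29×10⁻⁷ M
[PO₄³⁻] = 2s = 2.58×10⁻⁷ M

2.58×10⁻⁷ M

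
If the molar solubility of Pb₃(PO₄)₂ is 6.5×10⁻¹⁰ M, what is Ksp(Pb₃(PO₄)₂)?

Pb₃(PO₄)₂(s) ⇌ 3 Pb²⁺(aq) + 2 PO₄³⁻(aq)
With molar solubility s: [Pb²⁺] = 3s, [PO₄³⁻] = 2s.
Ksp = [Pb²⁺]^3[PO₄³⁻]^2 = (3s)^3 · (2s)^2 = 108s^5
Ksp = 108 × (6.5×10⁻¹⁰)^5 = 1.3×10⁻⁴⁴

Ksp = 1.3×10⁻⁴⁴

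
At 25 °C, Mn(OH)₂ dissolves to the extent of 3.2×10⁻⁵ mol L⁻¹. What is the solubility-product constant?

Ksp = 1.3×10⁻¹³

Mn(OH)₂(s) ⇌ Mn²⁺(aq) + 2 OH⁻(aq)
For each mole of Mn(OH)₂ that dissolves per liter, [Mn²⁺] = s and [OH⁻] = 2s; let s denote this solubility.
Ksp = [Mn²⁺][OH⁻]^2 = s · (2s)^2 = 4s^3
Ksp = 4 × (3.2×10⁻⁵)^3 = 1.3×10⁻¹³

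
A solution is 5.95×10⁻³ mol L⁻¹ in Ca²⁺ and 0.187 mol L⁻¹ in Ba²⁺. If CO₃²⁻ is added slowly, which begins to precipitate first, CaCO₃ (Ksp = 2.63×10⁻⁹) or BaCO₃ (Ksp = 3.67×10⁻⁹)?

Precipitation of each salt begins when its ion product equals Ksp.
For CaCO₃: [CO₃²⁻] = (Ksp/[Ca²⁺]) = 4.42×10⁻⁷ mol L⁻¹
For BaCO₃: [CO₃²⁻] = (Ksp/[Ba²⁺]) = 1.96×10⁻⁸ mol L⁻¹
Since BaCO₃ needs less CO₃²⁻ to reach saturation, it precipitates first.

BaCO₃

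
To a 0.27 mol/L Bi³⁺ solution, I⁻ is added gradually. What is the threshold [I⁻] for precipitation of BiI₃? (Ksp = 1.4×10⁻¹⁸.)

1.7×10⁻⁶ M

The threshold for precipitation is Q = Ksp.
BiI₃(s) ⇌ Bi³⁺(aq) + 3 I⁻(aq)
Ksp = [Bi³⁺][I⁻]^3 = [I⁻]^3(0.27)
[I⁻]^3 = 1.4×10⁻¹⁸ / (0.27) = 5.2×10⁻¹⁸
[I⁻] = 1.7×10⁻⁶ mol/L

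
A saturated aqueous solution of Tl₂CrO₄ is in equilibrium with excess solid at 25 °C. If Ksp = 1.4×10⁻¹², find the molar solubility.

Tl₂CrO₄(s) ⇌ 2 Tl⁺(aq) + CrO₄²⁻(aq)
If s mol/L of Tl₂CrO₄ dissolves, [Tl⁺] = 2s and [CrO₄²⁻] = s.
Ksp = [Tl⁺]^2[CrO₄²⁻] = (2s)^2 · s = 4s^3
4s^3 = 1.4×10⁻¹²  ⇒  s^3 = 3.5×10⁻¹³
s = (3.5×10⁻¹³)^(1/3) = 7.0×10⁻⁵ M

7.0×10⁻⁵ M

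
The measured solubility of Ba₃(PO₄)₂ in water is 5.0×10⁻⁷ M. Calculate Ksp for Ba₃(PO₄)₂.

Ksp = 3.4×10⁻³⁰

Ba₃(PO₄)₂(s) ⇌ 3 Ba²⁺(aq) + 2 PO₄³⁻(aq)
If s mol/L of Ba₃(PO₄)₂ dissolves, [Ba²⁺] = 3s and [PO₄³⁻] = 2s.
Ksp = [Ba²⁺]^3[PO₄³⁻]^2 = (3s)^3 · (2s)^2 = 108s^5
Ksp = 108 × (5.0×10⁻⁷)^5 = 3.4×10⁻³⁰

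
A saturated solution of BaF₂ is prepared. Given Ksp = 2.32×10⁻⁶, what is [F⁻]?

BaF₂(s) ⇌ Ba²⁺(aq) + 2 F⁻(aq)
If s mol/L of BaF₂ dissolves, [Ba²⁺] = s and [F⁻] = 2s.
Ksp = [Ba²⁺][F⁻]^2 = s · (2s)^2 = 4s^3 = 2.32×10⁻⁶
s = 8.34×10⁻³ mol/L
[F⁻] = 2s = 1.67×10⁻² mol/L

1.67×10⁻² M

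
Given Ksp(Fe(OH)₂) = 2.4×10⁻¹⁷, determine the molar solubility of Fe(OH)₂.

1.8×10⁻⁶ M

Fe(OH)₂(s) ⇌ Fe²⁺(aq) + 2 OH⁻(aq)
Let s be the molar solubility. Then [Fe²⁺] = s and [OH⁻] = 2s.
Ksp = [Fe²⁺][OH⁻]^2 = s · (2s)^2 = 4s^3
4s^3 = 2.4×10⁻¹⁷  ⇒  s^3 = 6.0×10⁻¹⁸
s = (6.0×10⁻¹⁸)^(1/3) = 1.8×10⁻⁶ M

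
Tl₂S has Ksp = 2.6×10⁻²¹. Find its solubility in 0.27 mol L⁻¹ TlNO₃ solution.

3.6×10⁻²⁰ M

Tl₂S(s) ⇌ 2 Tl⁺(aq) + S²⁻(aq)
Tl⁺ is already present at 0.27 mol L⁻¹. If s mol/L of Tl₂S dissolves, [S²⁻] = s while [Tl⁺] ≈ 0.27 mol L⁻¹.
Ksp = [Tl⁺]^2[S²⁻] = (0.27)^2s
s = 2.6×10⁻²¹ / (0.27)^2 = 3.6×10⁻²⁰
s = 3.6×10⁻²⁰ mol L⁻¹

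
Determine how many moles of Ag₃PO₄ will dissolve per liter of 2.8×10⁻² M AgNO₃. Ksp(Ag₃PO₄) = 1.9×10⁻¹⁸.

8.7×10⁻¹⁴ M

Ag₃PO₄(s) ⇌ 3 Ag⁺(aq) + PO₄³⁻(aq)
Let s be the solubility of Ag₃PO₄ here. The common ion gives [Ag⁺] ≈ 2.8×10⁻² M, and [PO₄³⁻] = s.
Ksp = [Ag⁺]^3[PO₄³⁻] = (2.8×10⁻²)^3s
s = 1.9×10⁻¹⁸ / (2.8×10⁻²)^3 = 8.7×10⁻¹⁴
s = 8.7×10⁻¹⁴ M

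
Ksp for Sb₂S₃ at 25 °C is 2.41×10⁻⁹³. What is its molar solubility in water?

Sb₂S₃(s) ⇌ 2 Sb³⁺(aq) + 3 S²⁻(aq)
If s mol/L of Sb₂S₃ dissolves, [Sb³⁺] = 2s and [S²⁻] = 3s.
Ksp = [Sb³⁺]^2[S²⁻]^3 = (2s)^2 · (3s)^3 = 108s^5
108s^5 = 2.41×10⁻⁹³  ⇒  s^5 = 2.23×10⁻⁹⁵
s = 1.17×10⁻¹⁹ mol L⁻¹

1.17×10⁻¹⁹ M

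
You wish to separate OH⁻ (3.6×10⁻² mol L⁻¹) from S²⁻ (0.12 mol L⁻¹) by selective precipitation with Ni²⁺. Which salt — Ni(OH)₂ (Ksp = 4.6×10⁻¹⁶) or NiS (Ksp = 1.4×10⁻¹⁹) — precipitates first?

NiS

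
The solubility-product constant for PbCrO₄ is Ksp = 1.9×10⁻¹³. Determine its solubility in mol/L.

4.4×10⁻⁷ M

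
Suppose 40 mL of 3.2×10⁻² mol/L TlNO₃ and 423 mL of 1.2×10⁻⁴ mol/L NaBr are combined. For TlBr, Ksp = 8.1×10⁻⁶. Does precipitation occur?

No

Total volume after mixing = 40 + 423 = 463 mL.
[Tl⁺] = (3.2×10⁻²)(40)/463 = 2.8×10⁻³ mol/L
[Br⁻] = (1.2×10⁻⁴)(423)/463 = 1.1×10⁻⁴ mol/L
Q = [Tl⁺][Br⁻] = 3.0×10⁻⁷
Q < Ksp (3.0×10⁻⁷ vs 8.1×10⁻⁶); the solution remains unsaturated and no precipitate forms.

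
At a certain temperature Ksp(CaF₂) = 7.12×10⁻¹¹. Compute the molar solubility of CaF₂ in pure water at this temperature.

CaF₂(s) ⇌ Ca²⁺(aq) + 2 F⁻(aq)
With molar solubility s: [Ca²⁺] = s, [F⁻] = 2s.
Ksp = [Ca²⁺][F⁻]^2 = s · (2s)^2 = 4s^3
4s^3 = 7.12×10⁻¹¹  ⇒  s^3 = 1.78×10⁻¹¹
Taking the 3rd root, s = 2.61×10⁻⁴ mol/L.

2.61×10⁻⁴ M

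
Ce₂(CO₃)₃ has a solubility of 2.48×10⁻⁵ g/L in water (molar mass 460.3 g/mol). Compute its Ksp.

Ksp = 4.90×10⁻³⁵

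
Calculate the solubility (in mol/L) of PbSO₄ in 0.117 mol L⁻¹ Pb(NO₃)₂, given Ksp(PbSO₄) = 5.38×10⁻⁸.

PbSO₄(s) ⇌ Pb²⁺(aq) + SO₄²⁻(aq)
The solution already contains Pb²⁺ at 0.117 mol L⁻¹. Let s be the molar solubility of PbSO₄.
[Pb²⁺] ≈ 0.117 mol L⁻¹ (common ion dominates); [SO₄²⁻] = s.
Ksp = [Pb²⁺][SO₄²⁻] = (0.117)s
s = 5.38×10⁻⁸ / (0.117) = 4.60×10⁻⁷
s = 4.60×10⁻⁷ mol L⁻¹

4.60×10⁻⁷ M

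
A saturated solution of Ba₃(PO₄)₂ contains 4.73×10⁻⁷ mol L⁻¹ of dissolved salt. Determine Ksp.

Ba₃(PO₄)₂(s) ⇌ 3 Ba²⁺(aq) + 2 PO₄³⁻(aq)
Let s be the molar solubility. Then [Ba²⁺] = 3s and [PO₄³⁻] = 2s.
Ksp = [Ba²⁺]^3[PO₄³⁻]^2 = (3s)^3 · (2s)^2 = 108s^5
Ksp = 108 × (4.73×10⁻⁷)^5 = 2.56×10⁻³⁰

Ksp = 2.56×10⁻³⁰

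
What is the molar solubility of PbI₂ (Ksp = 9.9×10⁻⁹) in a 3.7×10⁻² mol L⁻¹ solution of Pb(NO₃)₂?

PbI₂(s) ⇌ Pb²⁺(aq) + 2 I⁻(aq)
With Pb²⁺ already at 3.7×10⁻² mol L⁻¹ and s small, take [Pb²⁺] ≈ 3.7×10⁻² mol L⁻¹ and [I⁻] = 2s.
Ksp = [Pb²⁺][I⁻]^2 = (3.7×10⁻²)(2s)^2
(2s)^2 = 9.9×10⁻⁹ / (3.7×10⁻²) = 2.7×10⁻⁷
s = 2.6×10⁻⁴ mol L⁻¹

2.6×10⁻⁴ M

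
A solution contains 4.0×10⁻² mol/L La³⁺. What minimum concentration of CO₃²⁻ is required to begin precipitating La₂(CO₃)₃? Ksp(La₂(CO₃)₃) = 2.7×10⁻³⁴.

Each salt precipitates once Q = Ksp for that salt.
La₂(CO₃)₃(s) ⇌ 2 La³⁺(aq) + 3 CO₃²⁻(aq)
Ksp = [La³⁺]^2[CO₃²⁻]^3 = [CO₃²⁻]^3(4.0×10⁻²)^2
[CO₃²⁻]^3 = 2.7×10⁻³⁴ / (4.0×10⁻²)^2 = 1.7×10⁻³¹
[CO₃²⁻] = 5.5×10⁻¹¹ mol/L

5.5×10⁻¹¹ M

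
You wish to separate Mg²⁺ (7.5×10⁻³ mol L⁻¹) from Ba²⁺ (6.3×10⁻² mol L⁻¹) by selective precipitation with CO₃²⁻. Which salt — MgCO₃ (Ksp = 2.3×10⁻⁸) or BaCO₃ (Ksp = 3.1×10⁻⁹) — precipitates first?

BaCO₃

Each salt precipitates once Q = Ksp for that salt.
For MgCO₃: [CO₃²⁻] = (Ksp/[Mg²⁺]) = 3.1×10⁻⁶ mol L⁻¹
For BaCO₃: [CO₃²⁻] = (Ksp/[Ba²⁺]) = 4.9×10⁻⁸ mol L⁻¹
The smaller threshold [CO₃²⁻] is reached first, so BaCO₃ precipitates first.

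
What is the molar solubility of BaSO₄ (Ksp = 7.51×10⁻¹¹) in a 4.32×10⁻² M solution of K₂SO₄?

BaSO₄(s) ⇌ Ba²⁺(aq) + SO₄²⁻(aq)
The solution already contains SO₄²⁻ at 4.32×10⁻² M. Let s be the molar solubility of BaSO₄.
[SO₄²⁻] ≈ 4.32×10⁻² M (common ion dominates); [Ba²⁺] = s.
Ksp = [Ba²⁺][SO₄²⁻] = s(4.32×10⁻²)
s = 7.51×10⁻¹¹ / (4.32×10⁻²) = 1.74×10⁻⁹
s = 1.74×10⁻⁹ M

1.74×10⁻⁹ M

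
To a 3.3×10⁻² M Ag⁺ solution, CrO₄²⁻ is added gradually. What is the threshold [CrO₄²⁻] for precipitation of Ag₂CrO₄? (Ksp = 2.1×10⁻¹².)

1.9×10⁻⁹ M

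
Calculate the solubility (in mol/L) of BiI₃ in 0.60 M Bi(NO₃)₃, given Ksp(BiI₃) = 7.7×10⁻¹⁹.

BiI₃(s) ⇌ Bi³⁺(aq) + 3 I⁻(aq)
Bi³⁺ is already present at 0.60 M. If s mol/L of BiI₃ dissolves, [I⁻] = 3s while [Bi³⁺] ≈ 0.60 M.
Ksp = [Bi³⁺][I⁻]^3 = (0.60)(3s)^3
(3s)^3 = 7.7×10⁻¹⁹ / (0.60) = 1.3×10⁻¹⁸
s = 3.6×10⁻⁷ M

3.6×10⁻⁷ M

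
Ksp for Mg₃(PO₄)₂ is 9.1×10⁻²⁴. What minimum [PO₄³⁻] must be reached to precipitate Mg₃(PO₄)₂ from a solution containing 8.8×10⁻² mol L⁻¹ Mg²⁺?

The threshold for precipitation is Q = Ksp.
Mg₃(PO₄)₂(s) ⇌ 3 Mg²⁺(aq) + 2 PO₄³⁻(aq)
Ksp = [Mg²⁺]^3[PO₄³⁻]^2 = [PO₄³⁻]^2(8.8×10⁻²)^3
[PO₄³⁻]^2 = 9.1×10⁻²⁴ / (8.8×10⁻²)^3 = 1.3×10⁻²⁰
[PO₄³⁻] = 1.2×10⁻¹⁰ mol L⁻¹

1.2×10⁻¹⁰ M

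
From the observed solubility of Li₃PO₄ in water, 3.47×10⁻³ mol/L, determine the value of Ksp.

Ksp = 3.91×10⁻⁹

Li₃PO₄(s) ⇌ 3 Li⁺(aq) + PO₄³⁻(aq)
If s mol/L of Li₃PO₄ dissolves, [Li⁺] = 3s and [PO₄³⁻] = s.
Ksp = [Li⁺]^3[PO₄³⁻] = (3s)^3 · s = 27s^4
Ksp = 27 × (3.47×10⁻³)^4 = 3.91×10⁻⁹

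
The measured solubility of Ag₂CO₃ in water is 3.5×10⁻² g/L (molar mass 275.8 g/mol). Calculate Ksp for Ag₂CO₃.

Ksp = 8.2×10⁻¹²

Convert to molarity: s = 3.5×10⁻² / 275.8 = 1.269×10⁻⁴ mol/L
Ag₂CO₃(s) ⇌ 2 Ag⁺(aq) + CO₃²⁻(aq)
Let s be the molar solubility. Then [Ag⁺] = 2s and [CO₃²⁻] = s.
Ksp = [Ag⁺]^2[CO₃²⁻] = (2s)^2 · s = 4s^3
Ksp = 4 × (1.269×10⁻⁴)^3 = 8.2×10⁻¹²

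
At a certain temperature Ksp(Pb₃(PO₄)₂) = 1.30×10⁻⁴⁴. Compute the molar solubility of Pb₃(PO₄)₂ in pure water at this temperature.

6.55×10⁻¹⁰ M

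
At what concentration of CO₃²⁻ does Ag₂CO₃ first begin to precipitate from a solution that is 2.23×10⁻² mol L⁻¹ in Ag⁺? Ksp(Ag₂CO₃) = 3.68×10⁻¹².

7.40×10⁻⁹ M

A salt starts to precipitate once the ion product Q reaches its Ksp.
Ag₂CO₃(s) ⇌ 2 Ag⁺(aq) + CO₃²⁻(aq)
Ksp = [Ag⁺]^2[CO₃²⁻] = [CO₃²⁻](2.23×10⁻²)^2
[CO₃²⁻] = 3.68×10⁻¹² / (2.23×10⁻²)^2 = 7.40×10⁻⁹
[CO₃²⁻] = 7.40×10⁻⁹ mol L⁻¹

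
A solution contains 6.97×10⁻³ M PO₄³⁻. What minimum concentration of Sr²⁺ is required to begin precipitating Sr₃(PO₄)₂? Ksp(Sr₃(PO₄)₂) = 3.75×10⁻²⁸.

Precipitation begins when Q = Ksp.
Sr₃(PO₄)₂(s) ⇌ 3 Sr²⁺(aq) + 2 PO₄³⁻(aq)
Ksp = [Sr²⁺]^3[PO₄³⁻]^2 = [Sr²⁺]^3(6.97×10⁻³)^2
[Sr²⁺]^3 = 3.75×10⁻²⁸ / (6.97×10⁻³)^2 = 7.72×10⁻²⁴
[Sr²⁺] = 1.98×10⁻⁸ M

1.98×10⁻⁸ M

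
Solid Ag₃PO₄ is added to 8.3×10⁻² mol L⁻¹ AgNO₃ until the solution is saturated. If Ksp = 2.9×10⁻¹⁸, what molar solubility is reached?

5.1×10⁻¹⁵ M

Ag₃PO₄(s) ⇌ 3 Ag⁺(aq) + PO₄³⁻(aq)
Let s be the solubility of Ag₃PO₄ here. The common ion gives [Ag⁺] ≈ 8.3×10⁻² mol L⁻¹, and [PO₄³⁻] = s.
Ksp = [Ag⁺]^3[PO₄³⁻] = (8.3×10⁻²)^3s
s = 2.9×10⁻¹⁸ / (8.3×10⁻²)^3 = 5.1×10⁻¹⁵
s = 5.1×10⁻¹⁵ mol L⁻¹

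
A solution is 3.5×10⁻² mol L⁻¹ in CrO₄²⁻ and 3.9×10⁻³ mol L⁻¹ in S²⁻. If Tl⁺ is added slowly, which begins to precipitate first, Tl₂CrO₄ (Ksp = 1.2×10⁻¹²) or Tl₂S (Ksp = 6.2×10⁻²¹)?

Tl₂S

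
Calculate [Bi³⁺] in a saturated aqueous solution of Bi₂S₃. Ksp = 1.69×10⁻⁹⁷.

3.47×10⁻²⁰ M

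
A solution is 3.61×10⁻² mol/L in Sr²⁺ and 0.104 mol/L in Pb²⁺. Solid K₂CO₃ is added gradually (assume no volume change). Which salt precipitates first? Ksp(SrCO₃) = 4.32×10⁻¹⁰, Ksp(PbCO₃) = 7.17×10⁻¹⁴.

Precipitation of each salt begins when its ion product equals Ksp.
For SrCO₃: [CO₃²⁻] = (Ksp/[Sr²⁺]) = 1.20×10⁻⁸ mol/L
For PbCO₃: [CO₃²⁻] = (Ksp/[Pb²⁺]) = 6.89×10⁻¹³ mol/L
Since PbCO₃ needs less CO₃²⁻ to reach saturation, it precipitates first.

PbCO₃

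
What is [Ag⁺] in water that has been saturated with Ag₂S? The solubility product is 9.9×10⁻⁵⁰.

Ag₂S(s) ⇌ 2 Ag⁺(aq) + S²⁻(aq)
For each mole of Ag₂S that dissolves per liter, [Ag⁺] = 2s and [S²⁻] = s; let s denote this solubility.
Ksp = [Ag⁺]^2[S²⁻] = (2s)^2 · s = 4s^3 = 9.9×10⁻⁵⁰
s = 2.9×10⁻¹⁷ M
[Ag⁺] = 2s = 5.8×10⁻¹⁷ M

5.8×10⁻¹⁷ M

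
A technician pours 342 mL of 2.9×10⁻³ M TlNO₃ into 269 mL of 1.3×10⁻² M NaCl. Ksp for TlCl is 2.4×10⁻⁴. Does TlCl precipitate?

No

The combined volume is 611 mL.
[Tl⁺] = (2.9×10⁻³)(342)/611 = 1.6×10⁻³ M
[Cl⁻] = (1.3×10⁻²)(269)/611 = 5.7×10⁻³ M
Q = [Tl⁺][Cl⁻] = 9.3×10⁻⁶
Q < Ksp (9.3×10⁻⁶ vs 2.4×10⁻⁴); the solution remains unsaturated and no precipitate forms.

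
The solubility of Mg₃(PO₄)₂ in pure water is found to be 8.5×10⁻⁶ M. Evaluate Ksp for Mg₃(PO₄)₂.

Mg₃(PO₄)₂(s) ⇌ 3 Mg²⁺(aq) + 2 PO₄³⁻(aq)
Let s be the molar solubility. Then [Mg²⁺] = 3s and [PO₄³⁻] = 2s.
Ksp = [Mg²⁺]^3[PO₄³⁻]^2 = (3s)^3 · (2s)^2 = 108s^5
Ksp = 108 × (8.5×10⁻⁶)^5 = 4.8×10⁻²⁴

Ksp = 4.8×10⁻²⁴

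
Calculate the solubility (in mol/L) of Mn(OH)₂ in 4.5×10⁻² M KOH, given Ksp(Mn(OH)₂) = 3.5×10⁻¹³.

1.7×10⁻¹⁰ M

Mn(OH)₂(s) ⇌ Mn²⁺(aq) + 2 OH⁻(aq)
The solution already contains OH⁻ at 4.5×10⁻² M. Let s be the molar solubility of Mn(OH)₂.
[OH⁻] ≈ 4.5×10⁻² M (common ion dominates); [Mn²⁺] = s.
Ksp = [Mn²⁺][OH⁻]^2 = s(4.5×10⁻²)^2
s = 3.5×10⁻¹³ / (4.5×10⁻²)^2 = 1.7×10⁻¹⁰
s = 1.7×10⁻¹⁰ M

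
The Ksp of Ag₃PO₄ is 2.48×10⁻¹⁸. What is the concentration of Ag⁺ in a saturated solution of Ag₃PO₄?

5.22×10⁻⁵ M

Ag₃PO₄(s) ⇌ 3 Ag⁺(aq) + PO₄³⁻(aq)
If s mol/L of Ag₃PO₄ dissolves, [Ag⁺] = 3s and [PO₄³⁻] = s.
Ksp = [Ag⁺]^3[PO₄³⁻] = (3s)^3 · s = 27s^4 = 2.48×10⁻¹⁸
s = 1.74×10⁻⁵ mol/L
[Ag⁺] = 3s = 5.22×10⁻⁵ mol/L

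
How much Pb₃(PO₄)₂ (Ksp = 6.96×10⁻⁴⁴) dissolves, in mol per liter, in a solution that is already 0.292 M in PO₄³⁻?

3.12×10⁻¹⁵ M

Pb₃(PO₄)₂(s) ⇌ 3 Pb²⁺(aq) + 2 PO₄³⁻(aq)
With PO₄³⁻ already at 0.292 M and s small, take [PO₄³⁻] ≈ 0.292 M and [Pb²⁺] = 3s.
Ksp = [Pb²⁺]^3[PO₄³⁻]^2 = (3s)^3(0.292)^2
(3s)^3 = 6.96×10⁻⁴⁴ / (0.292)^2 = 8.16×10⁻⁴³
s = 3.12×10⁻¹⁵ M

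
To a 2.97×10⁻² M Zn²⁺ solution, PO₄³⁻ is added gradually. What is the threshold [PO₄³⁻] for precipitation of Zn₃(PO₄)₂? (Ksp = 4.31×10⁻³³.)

1.28×10⁻¹⁴ M

A salt starts to precipitate once the ion product Q reaches its Ksp.
Zn₃(PO₄)₂(s) ⇌ 3 Zn²⁺(aq) + 2 PO₄³⁻(aq)
Ksp = [Zn²⁺]^3[PO₄³⁻]^2 = [PO₄³⁻]^2(2.97×10⁻²)^3
[PO₄³⁻]^2 = 4.31×10⁻³³ / (2.97×10⁻²)^3 = 1.65×10⁻²⁸
[PO₄³⁻] = 1.28×10⁻¹⁴ M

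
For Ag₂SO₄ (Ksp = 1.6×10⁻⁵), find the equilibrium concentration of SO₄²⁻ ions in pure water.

1.6×10⁻² M

Ag₂SO₄(s) ⇌ 2 Ag⁺(aq) + SO₄²⁻(aq)
Call the molar solubility s, so that [Ag⁺] = 2s and [SO₄²⁻] = s.
Ksp = [Ag⁺]^2[SO₄²⁻] = (2s)^2 · s = 4s^3 = 1.6×10⁻⁵
s = 1.6×10⁻² M
[SO₄²⁻] = s = 1.6×10⁻² M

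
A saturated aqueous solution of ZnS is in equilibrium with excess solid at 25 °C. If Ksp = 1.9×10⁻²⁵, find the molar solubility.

4.4×10⁻¹³ M

ZnS(s) ⇌ Zn²⁺(aq) + S²⁻(aq)
For each mole of ZnS that dissolves per liter, [Zn²⁺] = s and [S²⁻] = s; let s denote this solubility.
Ksp = [Zn²⁺][S²⁻] = s · s = s^2
s^2 = 1.9×10⁻²⁵
s = (1.9×10⁻²⁵)^(1/2) = 4.4×10⁻¹³ mol L⁻¹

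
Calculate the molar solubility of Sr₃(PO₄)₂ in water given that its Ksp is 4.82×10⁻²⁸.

1.35×10⁻⁶ M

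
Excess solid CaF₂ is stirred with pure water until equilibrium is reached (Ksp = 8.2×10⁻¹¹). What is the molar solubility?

CaF₂(s) ⇌ Ca²⁺(aq) + 2 F⁻(aq)
Call the molar solubility s, so that [Ca²⁺] = s and [F⁻] = 2s.
Ksp = [Ca²⁺][F⁻]^2 = s · (2s)^2 = 4s^3
4s^3 = 8.2×10⁻¹¹  ⇒  s^3 = 2.1×10⁻¹¹
s = (2.1×10⁻¹¹)^(1/3) = 2.7×10⁻⁴ mol/L

2.7×10⁻⁴ M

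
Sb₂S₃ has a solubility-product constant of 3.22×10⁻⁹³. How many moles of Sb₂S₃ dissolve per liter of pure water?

Sb₂S₃(s) ⇌ 2 Sb³⁺(aq) + 3 S²⁻(aq)
With molar solubility s: [Sb³⁺] = 2s, [S²⁻] = 3s.
Ksp = [Sb³⁺]^2[S²⁻]^3 = (2s)^2 · (3s)^3 = 108s^5
108s^5 = 3.22×10⁻⁹³  ⇒  s^5 = 2.98×10⁻⁹⁵
s = 1.24×10⁻¹⁹ mol L⁻¹

1.24×10⁻¹⁹ M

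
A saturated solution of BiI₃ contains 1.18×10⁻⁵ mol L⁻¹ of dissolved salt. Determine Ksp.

Ksp = 5.23×10⁻¹⁹

BiI₃(s) ⇌ Bi³⁺(aq) + 3 I⁻(aq)
For each mole of BiI₃ that dissolves per liter, [Bi³⁺] = s and [I⁻] = 3s; let s denote this solubility.
Ksp = [Bi³⁺][I⁻]^3 = s · (3s)^3 = 27s^4
Ksp = 27 × (1.18×10⁻⁵)^4 = 5.23×10⁻¹⁹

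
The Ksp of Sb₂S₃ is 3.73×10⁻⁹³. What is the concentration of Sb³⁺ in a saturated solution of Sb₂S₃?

Sb₂S₃(s) ⇌ 2 Sb³⁺(aq) + 3 S²⁻(aq)
With molar solubility s: [Sb³⁺] = 2s, [S²⁻] = 3s.
Ksp = [Sb³⁺]^2[S²⁻]^3 = (2s)^2 · (3s)^3 = 108s^5 = 3.73×10⁻⁹³
s = 1.28×10⁻¹⁹ mol/L
[Sb³⁺] = 2s = 2.56×10⁻¹⁹ mol/L

2.56×10⁻¹⁹ M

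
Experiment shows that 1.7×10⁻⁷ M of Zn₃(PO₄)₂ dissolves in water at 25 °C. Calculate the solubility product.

Zn₃(PO₄)₂(s) ⇌ 3 Zn²⁺(aq) + 2 PO₄³⁻(aq)
Let s be the molar solubility. Then [Zn²⁺] = 3s and [PO₄³⁻] = 2s.
Ksp = [Zn²⁺]^3[PO₄³⁻]^2 = (3s)^3 · (2s)^2 = 108s^5
Ksp = 108 × (1.7×10⁻⁷)^5 = 1.5×10⁻³²

Ksp = 1.5×10⁻³²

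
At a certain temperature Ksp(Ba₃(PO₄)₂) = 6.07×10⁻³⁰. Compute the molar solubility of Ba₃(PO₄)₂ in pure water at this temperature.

5.62×10⁻⁷ M

Ba₃(PO₄)₂(s) ⇌ 3 Ba²⁺(aq) + 2 PO₄³⁻(aq)
Let s be the molar solubility. Then [Ba²⁺] = 3s and [PO₄³⁻] = 2s.
Ksp = [Ba²⁺]^3[PO₄³⁻]^2 = (3s)^3 · (2s)^2 = 108s^5
108s^5 = 6.07×10⁻³⁰  ⇒  s^5 = 5.62×10⁻³²
Taking the 5th root, s = 5.62×10⁻⁷ mol L⁻¹.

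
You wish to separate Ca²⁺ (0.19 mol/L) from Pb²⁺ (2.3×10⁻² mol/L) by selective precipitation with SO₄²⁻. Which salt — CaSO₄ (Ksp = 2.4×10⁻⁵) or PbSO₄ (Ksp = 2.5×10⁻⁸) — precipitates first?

PbSO₄

Each salt precipitates once Q = Ksp for that salt.
For CaSO₄: [SO₄²⁻] = (Ksp/[Ca²⁺]) = 1.3×10⁻⁴ mol/L
For PbSO₄: [SO₄²⁻] = (Ksp/[Pb²⁺]) = 1.1×10⁻⁶ mol/L
PbSO₄ requires the lower [SO₄²⁻], so it precipitates first.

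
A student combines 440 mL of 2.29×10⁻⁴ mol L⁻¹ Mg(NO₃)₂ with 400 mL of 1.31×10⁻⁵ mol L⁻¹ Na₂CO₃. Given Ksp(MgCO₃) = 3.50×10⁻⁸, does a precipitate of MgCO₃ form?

No

The combined volume is 840 mL.
[Mg²⁺] = (2.29×10⁻⁴)(440)/840 = 1.20×10⁻⁴ mol L⁻¹
[CO₃²⁻] = (1.31×10⁻⁵)(400)/840 = 6.24×10⁻⁶ mol L⁻¹
Q = [Mg²⁺][CO₃²⁻] = 7.48×10⁻¹⁰
Q = 7.48×10⁻¹⁰ < Ksp = 3.50×10⁻⁸, so the solution is unsaturated and no precipitate forms.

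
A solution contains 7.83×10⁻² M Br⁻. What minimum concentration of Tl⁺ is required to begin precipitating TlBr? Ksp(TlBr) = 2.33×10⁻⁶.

Precipitation begins when Q = Ksp.
TlBr(s) ⇌ Tl⁺(aq) + Br⁻(aq)
Ksp = [Tl⁺][Br⁻] = [Tl⁺](7.83×10⁻²)
[Tl⁺] = 2.33×10⁻⁶ / (7.83×10⁻²) = 2.98×10⁻⁵
[Tl⁺] = 2.98×10⁻⁵ M

2.98×10⁻⁵ M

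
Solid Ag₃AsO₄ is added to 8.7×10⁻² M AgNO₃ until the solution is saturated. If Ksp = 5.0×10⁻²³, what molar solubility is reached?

Ag₃AsO₄(s) ⇌ 3 Ag⁺(aq) + AsO₄³⁻(aq)
Let s be the solubility of Ag₃AsO₄ here. The common ion gives [Ag⁺] ≈ 8.7×10⁻² M, and [AsO₄³⁻] = s.
Ksp = [Ag⁺]^3[AsO₄³⁻] = (8.7×10⁻²)^3s
s = 5.0×10⁻²³ / (8.7×10⁻²)^3 = 7.6×10⁻²⁰
s = 7.6×10⁻²⁰ M

7.6×10⁻²⁰ M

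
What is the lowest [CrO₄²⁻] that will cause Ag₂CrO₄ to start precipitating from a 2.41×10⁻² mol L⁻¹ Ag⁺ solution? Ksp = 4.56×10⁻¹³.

7.85×10⁻¹⁰ M

Precipitation of each salt begins when its ion product equals Ksp.
Ag₂CrO₄(s) ⇌ 2 Ag⁺(aq) + CrO₄²⁻(aq)
Ksp = [Ag⁺]^2[CrO₄²⁻] = [CrO₄²⁻](2.41×10⁻²)^2
[CrO₄²⁻] = 4.56×10⁻¹³ / (2.41×10⁻²)^2 = 7.85×10⁻¹⁰
[CrO₄²⁻] = 7.85×10⁻¹⁰ mol L⁻¹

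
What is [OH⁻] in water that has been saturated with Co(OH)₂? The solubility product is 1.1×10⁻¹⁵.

1.3×10⁻⁵ M

Co(OH)₂(s) ⇌ Co²⁺(aq) + 2 OH⁻(aq)
With molar solubility s: [Co²⁺] = s, [OH⁻] = 2s.
Ksp = [Co²⁺][OH⁻]^2 = s · (2s)^2 = 4s^3 = 1.1×10⁻¹⁵
s = 6.5×10⁻⁶ M
[OH⁻] = 2s = 1.3×10⁻⁵ M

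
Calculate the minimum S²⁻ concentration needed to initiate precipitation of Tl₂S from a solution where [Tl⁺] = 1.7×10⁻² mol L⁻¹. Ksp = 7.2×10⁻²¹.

2.5×10⁻¹⁷ M

Each salt precipitates once Q = Ksp for that salt.
Tl₂S(s) ⇌ 2 Tl⁺(aq) + S²⁻(aq)
Ksp = [Tl⁺]^2[S²⁻] = [S²⁻](1.7×10⁻²)^2
[S²⁻] = 7.2×10⁻²¹ / (1.7×10⁻²)^2 = 2.5×10⁻¹⁷
[S²⁻] = 2.5×10⁻¹⁷ mol L⁻¹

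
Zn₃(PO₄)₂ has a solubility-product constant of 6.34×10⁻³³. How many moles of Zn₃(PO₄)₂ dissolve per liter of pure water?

1.42×10⁻⁷ M

Zn₃(PO₄)₂(s) ⇌ 3 Zn²⁺(aq) + 2 PO₄³⁻(aq)
With molar solubility s: [Zn²⁺] = 3s, [PO₄³⁻] = 2s.
Ksp = [Zn²⁺]^3[PO₄³⁻]^2 = (3s)^3 · (2s)^2 = 108s^5
108s^5 = 6.34×10⁻³³  ⇒  s^5 = 5.87×10⁻³⁵
s = (5.87×10⁻³⁵)^(1/5) = 1.42×10⁻⁷ M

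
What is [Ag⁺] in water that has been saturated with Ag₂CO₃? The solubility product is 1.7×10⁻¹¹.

Ag₂CO₃(s) ⇌ 2 Ag⁺(aq) + CO₃²⁻(aq)
Call the molar solubility s, so that [Ag⁺] = 2s and [CO₃²⁻] = s.
Ksp = [Ag⁺]^2[CO₃²⁻] = (2s)^2 · s = 4s^3 = 1.7×10⁻¹¹
s = 1.6×10⁻⁴ mol/L
[Ag⁺] = 2s = 3.2×10⁻⁴ mol/L

3.2×10⁻⁴ M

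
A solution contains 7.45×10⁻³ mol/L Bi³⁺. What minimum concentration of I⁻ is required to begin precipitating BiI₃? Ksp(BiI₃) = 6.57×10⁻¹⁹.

Precipitation begins when Q = Ksp.
BiI₃(s) ⇌ Bi³⁺(aq) + 3 I⁻(aq)
Ksp = [Bi³⁺][I⁻]^3 = [I⁻]^3(7.45×10⁻³)
[I⁻]^3 = 6.57×10⁻¹⁹ / (7.45×10⁻³) = 8.82×10⁻¹⁷
[I⁻] = 4.45×10⁻⁶ mol/L

4.45×10⁻⁶ M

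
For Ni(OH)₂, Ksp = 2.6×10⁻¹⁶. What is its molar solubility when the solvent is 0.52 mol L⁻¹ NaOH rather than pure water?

Ni(OH)₂(s) ⇌ Ni²⁺(aq) + 2 OH⁻(aq)
Let s be the solubility of Ni(OH)₂ here. The common ion gives [OH⁻] ≈ 0.52 mol L⁻¹, and [Ni²⁺] = s.
Ksp = [Ni²⁺][OH⁻]^2 = s(0.52)^2
s = 2.6×10⁻¹⁶ / (0.52)^2 = 9.6×10⁻¹⁶
s = 9.6×10⁻¹⁶ mol L⁻¹

9.6×10⁻¹⁶ M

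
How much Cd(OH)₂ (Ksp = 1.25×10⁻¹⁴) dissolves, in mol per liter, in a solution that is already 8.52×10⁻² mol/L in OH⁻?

Cd(OH)₂(s) ⇌ Cd²⁺(aq) + 2 OH⁻(aq)
Let s be the solubility of Cd(OH)₂ here. The common ion gives [OH⁻] ≈ 8.52×10⁻² mol/L, and [Cd²⁺] = s.
Ksp = [Cd²⁺][OH⁻]^2 = s(8.52×10⁻²)^2
s = 1.25×10⁻¹⁴ / (8.52×10⁻²)^2 = 1.72×10⁻¹²
s = 1.72×10⁻¹² mol/L

1.72×10⁻¹² M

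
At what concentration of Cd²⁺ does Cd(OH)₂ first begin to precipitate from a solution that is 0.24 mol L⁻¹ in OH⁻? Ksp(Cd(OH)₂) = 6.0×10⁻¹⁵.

1.0×10⁻¹³ M

Each salt precipitates once Q = Ksp for that salt.
Cd(OH)₂(s) ⇌ Cd²⁺(aq) + 2 OH⁻(aq)
Ksp = [Cd²⁺][OH⁻]^2 = [Cd²⁺](0.24)^2
[Cd²⁺] = 6.0×10⁻¹⁵ / (0.24)^2 = 1.0×10⁻¹³
[Cd²⁺] = 1.0×10⁻¹³ mol L⁻¹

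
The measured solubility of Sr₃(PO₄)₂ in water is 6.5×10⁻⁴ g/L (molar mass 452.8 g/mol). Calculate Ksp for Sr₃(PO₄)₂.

Ksp = 6.6×10⁻²⁸

Convert to molarity: s = 6.5×10⁻⁴ / 452.8 = 1.436×10⁻⁶ mol/L
Sr₃(PO₄)₂(s) ⇌ 3 Sr²⁺(aq) + 2 PO₄³⁻(aq)
Let s be the molar solubility. Then [Sr²⁺] = 3s and [PO₄³⁻] = 2s.
Ksp = [Sr²⁺]^3[PO₄³⁻]^2 = (3s)^3 · (2s)^2 = 108s^5
Ksp = 108 × (1.436×10⁻⁶)^5 = 6.6×10⁻²⁸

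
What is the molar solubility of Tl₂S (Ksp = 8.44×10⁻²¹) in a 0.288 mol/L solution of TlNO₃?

1.02×10⁻¹⁹ M

Tl₂S(s) ⇌ 2 Tl⁺(aq) + S²⁻(aq)
Tl⁺ is already present at 0.288 mol/L. If s mol/L of Tl₂S dissolves, [S²⁻] = s while [Tl⁺] ≈ 0.288 mol/L.
Ksp = [Tl⁺]^2[S²⁻] = (0.288)^2s
s = 8.44×10⁻²¹ / (0.288)^2 = 1.02×10⁻¹⁹
s = 1.02×10⁻¹⁹ mol/L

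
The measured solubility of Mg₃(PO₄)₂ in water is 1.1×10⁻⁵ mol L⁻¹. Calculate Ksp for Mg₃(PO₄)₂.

Mg₃(PO₄)₂(s) ⇌ 3 Mg²⁺(aq) + 2 PO₄³⁻(aq)
With molar solubility s: [Mg²⁺] = 3s, [PO₄³⁻] = 2s.
Ksp = [Mg²⁺]^3[PO₄³⁻]^2 = (3s)^3 · (2s)^2 = 108s^5
Ksp = 108 × (1.1×10⁻⁵)^5 = 1.7×10⁻²³

Ksp = 1.7×10⁻²³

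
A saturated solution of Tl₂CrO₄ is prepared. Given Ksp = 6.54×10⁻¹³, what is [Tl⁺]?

Tl₂CrO₄(s) ⇌ 2 Tl⁺(aq) + CrO₄²⁻(aq)
With molar solubility s: [Tl⁺] = 2s, [CrO₄²⁻] = s.
Ksp = [Tl⁺]^2[CrO₄²⁻] = (2s)^2 · s = 4s^3 = 6.54×10⁻¹³
s = 5.47×10⁻⁵ M
[Tl⁺] = 2s = 1.09×10⁻⁴ M

1.09×10⁻⁴ M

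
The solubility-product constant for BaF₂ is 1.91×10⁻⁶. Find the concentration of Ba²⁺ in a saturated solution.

BaF₂(s) ⇌ Ba²⁺(aq) + 2 F⁻(aq)
Let s be the molar solubility. Then [Ba²⁺] = s and [F⁻] = 2s.
Ksp = [Ba²⁺][F⁻]^2 = s · (2s)^2 = 4s^3 = 1.91×10⁻⁶
s = 7.82×10⁻³ mol L⁻¹
[Ba²⁺] = s = 7.82×10⁻³ mol L⁻¹

7.82×10⁻³ M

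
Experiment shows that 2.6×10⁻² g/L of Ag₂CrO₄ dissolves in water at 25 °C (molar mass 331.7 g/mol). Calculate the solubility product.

Convert to molarity: s = 2.6×10⁻² / 331.7 = 7.838×10⁻⁵ mol/L
Ag₂CrO₄(s) ⇌ 2 Ag⁺(aq) + CrO₄²⁻(aq)
For each mole of Ag₂CrO₄ that dissolves per liter, [Ag⁺] = 2s and [CrO₄²⁻] = s; let s denote this solubility.
Ksp = [Ag⁺]^2[CrO₄²⁻] = (2s)^2 · s = 4s^3
Ksp = 4 × (7.838×10⁻⁵)^3 = 1.9×10⁻¹²

Ksp = 1.9×10⁻¹²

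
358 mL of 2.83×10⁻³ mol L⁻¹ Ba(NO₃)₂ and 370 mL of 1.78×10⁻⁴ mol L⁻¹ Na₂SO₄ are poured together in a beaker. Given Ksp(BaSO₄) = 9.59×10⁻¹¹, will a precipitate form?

Total volume after mixing = 358 + 370 = 728 mL.
[Ba²⁺] = (2.83×10⁻³)(358)/728 = 1.39×10⁻³ mol L⁻¹
[SO₄²⁻] = (1.78×10⁻⁴)(370)/728 = 9.05×10⁻⁵ mol L⁻¹
Q = [Ba²⁺][SO₄²⁻] = 1.26×10⁻⁷
Q = 1.26×10⁻⁷ > Ksp = 9.59×10⁻¹¹, so the solution is supersaturated and BaSO₄ precipitates.

Yes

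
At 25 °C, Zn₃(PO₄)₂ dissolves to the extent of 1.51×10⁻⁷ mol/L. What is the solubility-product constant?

Zn₃(PO₄)₂(s) ⇌ 3 Zn²⁺(aq) + 2 PO₄³⁻(aq)
Let s be the molar solubility. Then [Zn²⁺] = 3s and [PO₄³⁻] = 2s.
Ksp = [Zn²⁺]^3[PO₄³⁻]^2 = (3s)^3 · (2s)^2 = 108s^5
Ksp = 108 × (1.51×10⁻⁷)^5 = 8.48×10⁻³³

Ksp = 8.48×10⁻³³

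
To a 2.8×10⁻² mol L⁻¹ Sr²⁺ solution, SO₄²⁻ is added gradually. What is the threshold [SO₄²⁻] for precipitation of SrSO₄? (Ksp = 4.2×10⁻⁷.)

1.5×10⁻⁵ M

A salt starts to precipitate once the ion product Q reaches its Ksp.
SrSO₄(s) ⇌ Sr²⁺(aq) + SO₄²⁻(aq)
Ksp = [Sr²⁺][SO₄²⁻] = [SO₄²⁻](2.8×10⁻²)
[SO₄²⁻] = 4.2×10⁻⁷ / (2.8×10⁻²) = 1.5×10⁻⁵
[SO₄²⁻] = 1.5×10⁻⁵ mol L⁻¹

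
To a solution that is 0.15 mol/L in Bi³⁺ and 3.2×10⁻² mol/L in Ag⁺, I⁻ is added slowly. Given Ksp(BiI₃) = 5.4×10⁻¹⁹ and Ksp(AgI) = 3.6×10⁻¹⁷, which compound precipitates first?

AgI

A salt starts to precipitate once the ion product Q reaches its Ksp.
For BiI₃: [I⁻] = (Ksp/[Bi³⁺])^(1/3) = 1.5×10⁻⁶ mol/L
For AgI: [I⁻] = (Ksp/[Ag⁺]) = 1.1×10⁻¹⁵ mol/L
AgI requires the lower [I⁻], so it precipitates first.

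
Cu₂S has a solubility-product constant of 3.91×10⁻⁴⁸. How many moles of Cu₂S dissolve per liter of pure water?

9.92×10⁻¹⁷ M

Cu₂S(s) ⇌ 2 Cu⁺(aq) + S²⁻(aq)
If s mol/L of Cu₂S dissolves, [Cu⁺] = 2s and [S²⁻] = s.
Ksp = [Cu⁺]^2[S²⁻] = (2s)^2 · s = 4s^3
4s^3 = 3.91×10⁻⁴⁸  ⇒  s^3 = 9.78×10⁻⁴⁹
s = 9.92×10⁻¹⁷ mol L⁻¹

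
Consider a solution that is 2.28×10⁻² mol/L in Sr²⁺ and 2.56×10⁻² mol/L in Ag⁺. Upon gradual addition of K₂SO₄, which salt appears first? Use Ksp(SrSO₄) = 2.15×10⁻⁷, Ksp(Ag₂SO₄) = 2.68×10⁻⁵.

A salt starts to precipitate once the ion product Q reaches its Ksp.
For SrSO₄: [SO₄²⁻] = (Ksp/[Sr²⁺]) = 9.43×10⁻⁶ mol/L
For Ag₂SO₄: [SO₄²⁻] = (Ksp/[Ag⁺]^2) = 4.09×10⁻² mol/L
SrSO₄ requires the lower [SO₄²⁻], so it precipitates first.

SrSO₄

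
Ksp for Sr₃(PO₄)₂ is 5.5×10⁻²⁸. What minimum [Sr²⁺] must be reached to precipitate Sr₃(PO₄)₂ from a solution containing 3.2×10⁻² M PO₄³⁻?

Precipitation of each salt begins when its ion product equals Ksp.
Sr₃(PO₄)₂(s) ⇌ 3 Sr²⁺(aq) + 2 PO₄³⁻(aq)
Ksp = [Sr²⁺]^3[PO₄³⁻]^2 = [Sr²⁺]^3(3.2×10⁻²)^2
[Sr²⁺]^3 = 5.5×10⁻²⁸ / (3.2×10⁻²)^2 = 5.4×10⁻²⁵
[Sr²⁺] = 8.1×10⁻⁹ M

8.1×10⁻⁹ M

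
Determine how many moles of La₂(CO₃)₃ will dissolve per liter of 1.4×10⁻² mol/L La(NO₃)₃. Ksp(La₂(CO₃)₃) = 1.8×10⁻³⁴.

3.2×10⁻¹¹ M

La₂(CO₃)₃(s) ⇌ 2 La³⁺(aq) + 3 CO₃²⁻(aq)
With La³⁺ already at 1.4×10⁻² mol/L and s small, take [La³⁺] ≈ 1.4×10⁻² mol/L and [CO₃²⁻] = 3s.
Ksp = [La³⁺]^2[CO₃²⁻]^3 = (1.4×10⁻²)^2(3s)^3
(3s)^3 = 1.8×10⁻³⁴ / (1.4×10⁻²)^2 = 9.2×10⁻³¹
s = 3.2×10⁻¹¹ mol/L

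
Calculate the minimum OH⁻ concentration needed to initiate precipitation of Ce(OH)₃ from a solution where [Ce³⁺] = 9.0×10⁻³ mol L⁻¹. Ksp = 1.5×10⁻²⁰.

Each salt precipitates once Q = Ksp for that salt.
Ce(OH)₃(s) ⇌ Ce³⁺(aq) + 3 OH⁻(aq)
Ksp = [Ce³⁺][OH⁻]^3 = [OH⁻]^3(9.0×10⁻³)
[OH⁻]^3 = 1.5×10⁻²⁰ / (9.0×10⁻³) = 1.7×10⁻¹⁸
[OH⁻] = 1.2×10⁻⁶ mol L⁻¹

1.2×10⁻⁶ M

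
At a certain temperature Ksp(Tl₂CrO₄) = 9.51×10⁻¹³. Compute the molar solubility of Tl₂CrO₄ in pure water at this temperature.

6.19×10⁻⁵ M

Tl₂CrO₄(s) ⇌ 2 Tl⁺(aq) + CrO₄²⁻(aq)
If s mol/L of Tl₂CrO₄ dissolves, [Tl⁺] = 2s and [CrO₄²⁻] = s.
Ksp = [Tl⁺]^2[CrO₄²⁻] = (2s)^2 · s = 4s^3
4s^3 = 9.51×10⁻¹³  ⇒  s^3 = 2.38×10⁻¹³
s = (2.38×10⁻¹³)^(1/3) = 6.19×10⁻⁵ mol/L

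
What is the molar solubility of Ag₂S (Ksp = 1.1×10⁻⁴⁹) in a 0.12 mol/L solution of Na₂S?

Ag₂S(s) ⇌ 2 Ag⁺(aq) + S²⁻(aq)
With S²⁻ already at 0.12 mol/L and s small, take [S²⁻] ≈ 0.12 mol/L and [Ag⁺] = 2s.
Ksp = [Ag⁺]^2[S²⁻] = (2s)^2(0.12)
(2s)^2 = 1.1×10⁻⁴⁹ / (0.12) = 9.2×10⁻⁴⁹
s = 4.8×10⁻²⁵ mol/L

4.8×10⁻²⁵ M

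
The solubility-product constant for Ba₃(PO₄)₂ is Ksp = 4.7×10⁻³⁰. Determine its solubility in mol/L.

5.3×10⁻⁷ M

Ba₃(PO₄)₂(s) ⇌ 3 Ba²⁺(aq) + 2 PO₄³⁻(aq)
If s mol/L of Ba₃(PO₄)₂ dissolves, [Ba²⁺] = 3s and [PO₄³⁻] = 2s.
Ksp = [Ba²⁺]^3[PO₄³⁻]^2 = (3s)^3 · (2s)^2 = 108s^5
108s^5 = 4.7×10⁻³⁰  ⇒  s^5 = 4.4×10⁻³²
Taking the 5th root, s = 5.3×10⁻⁷ M.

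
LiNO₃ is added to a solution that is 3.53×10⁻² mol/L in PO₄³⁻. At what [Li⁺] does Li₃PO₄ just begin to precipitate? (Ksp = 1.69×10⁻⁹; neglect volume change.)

3.63×10⁻³ M

Precipitation begins when Q = Ksp.
Li₃PO₄(s) ⇌ 3 Li⁺(aq) + PO₄³⁻(aq)
Ksp = [Li⁺]^3[PO₄³⁻] = [Li⁺]^3(3.53×10⁻²)
[Li⁺]^3 = 1.69×10⁻⁹ / (3.53×10⁻²) = 4.79×10⁻⁸
[Li⁺] = 3.63×10⁻³ mol/L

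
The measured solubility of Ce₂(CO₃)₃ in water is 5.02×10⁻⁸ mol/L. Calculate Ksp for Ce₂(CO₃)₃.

Ce₂(CO₃)₃(s) ⇌ 2 Ce³⁺(aq) + 3 CO₃²⁻(aq)
Let s be the molar solubility. Then [Ce³⁺] = 2s and [CO₃²⁻] = 3s.
Ksp = [Ce³⁺]^2[CO₃²⁻]^3 = (2s)^2 · (3s)^3 = 108s^5
Ksp = 108 × (5.02×10⁻⁸)^5 = 3.44×10⁻³⁵

Ksp = 3.44×10⁻³⁵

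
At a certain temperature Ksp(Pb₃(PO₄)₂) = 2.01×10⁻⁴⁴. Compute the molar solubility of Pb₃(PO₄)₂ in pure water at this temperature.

Pb₃(PO₄)₂(s) ⇌ 3 Pb²⁺(aq) + 2 PO₄³⁻(aq)
For each mole of Pb₃(PO₄)₂ that dissolves per liter, [Pb²⁺] = 3s and [PO₄³⁻] = 2s; let s denote this solubility.
Ksp = [Pb²⁺]^3[PO₄³⁻]^2 = (3s)^3 · (2s)^2 = 108s^5
108s^5 = 2.01×10⁻⁴⁴  ⇒  s^5 = 1.86×10⁻⁴⁶
s = 7.14×10⁻¹⁰ mol L⁻¹

7.14×10⁻¹⁰ M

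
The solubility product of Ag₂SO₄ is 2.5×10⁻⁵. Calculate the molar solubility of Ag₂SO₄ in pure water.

1.8×10⁻² M

Ag₂SO₄(s) ⇌ 2 Ag⁺(aq) + SO₄²⁻(aq)
With molar solubility s: [Ag⁺] = 2s, [SO₄²⁻] = s.
Ksp = [Ag⁺]^2[SO₄²⁻] = (2s)^2 · s = 4s^3
4s^3 = 2.5×10⁻⁵  ⇒  s^3 = 6.3×10⁻⁶
s = 1.8×10⁻² mol L⁻¹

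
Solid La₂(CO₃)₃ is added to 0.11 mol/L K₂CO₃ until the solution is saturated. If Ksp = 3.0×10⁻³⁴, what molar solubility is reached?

La₂(CO₃)₃(s) ⇌ 2 La³⁺(aq) + 3 CO₃²⁻(aq)
CO₃²⁻ is already present at 0.11 mol/L. If s mol/L of La₂(CO₃)₃ dissolves, [La³⁺] = 2s while [CO₃²⁻] ≈ 0.11 mol/L.
Ksp = [La³⁺]^2[CO₃²⁻]^3 = (2s)^2(0.11)^3
(2s)^2 = 3.0×10⁻³⁴ / (0.11)^3 = 2.3×10⁻³¹
s = 2.4×10⁻¹⁶ mol/L

2.4×10⁻¹⁶ M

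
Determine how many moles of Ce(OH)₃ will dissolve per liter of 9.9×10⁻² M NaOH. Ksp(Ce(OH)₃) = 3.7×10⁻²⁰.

3.8×10⁻¹⁷ M

Ce(OH)₃(s) ⇌ Ce³⁺(aq) + 3 OH⁻(aq)
OH⁻ is already present at 9.9×10⁻² M. If s mol/L of Ce(OH)₃ dissolves, [Ce³⁺] = s while [OH⁻] ≈ 9.9×10⁻² M.
Ksp = [Ce³⁺][OH⁻]^3 = s(9.9×10⁻²)^3
s = 3.7×10⁻²⁰ / (9.9×10⁻²)^3 = 3.8×10⁻¹⁷
s = 3.8×10⁻¹⁷ M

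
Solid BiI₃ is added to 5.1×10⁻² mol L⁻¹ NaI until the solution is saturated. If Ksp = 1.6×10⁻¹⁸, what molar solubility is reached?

1.2×10⁻¹⁴ M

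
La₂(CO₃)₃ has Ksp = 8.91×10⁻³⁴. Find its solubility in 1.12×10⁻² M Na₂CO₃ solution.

1.26×10⁻¹⁴ M

La₂(CO₃)₃(s) ⇌ 2 La³⁺(aq) + 3 CO₃²⁻(aq)
CO₃²⁻ is already present at 1.12×10⁻² M. If s mol/L of La₂(CO₃)₃ dissolves, [La³⁺] = 2s while [CO₃²⁻] ≈ 1.12×10⁻² M.
Ksp = [La³⁺]^2[CO₃²⁻]^3 = (2s)^2(1.12×10⁻²)^3
(2s)^2 = 8.91×10⁻³⁴ / (1.12×10⁻²)^3 = 6.34×10⁻²⁸
s = 1.26×10⁻¹⁴ M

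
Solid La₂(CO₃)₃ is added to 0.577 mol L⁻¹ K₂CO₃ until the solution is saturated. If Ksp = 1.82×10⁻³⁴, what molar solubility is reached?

La₂(CO₃)₃(s) ⇌ 2 La³⁺(aq) + 3 CO₃²⁻(aq)
Let s be the solubility of La₂(CO₃)₃ here. The common ion gives [CO₃²⁻] ≈ 0.577 mol L⁻¹, and [La³⁺] = 2s.
Ksp = [La³⁺]^2[CO₃²⁻]^3 = (2s)^2(0.577)^3
(2s)^2 = 1.82×10⁻³⁴ / (0.577)^3 = 9.47×10⁻³⁴
s = 1.54×10⁻¹⁷ mol L⁻¹

1.54×10⁻¹⁷ M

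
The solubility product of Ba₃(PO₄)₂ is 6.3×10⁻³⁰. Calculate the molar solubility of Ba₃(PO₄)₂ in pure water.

5.7×10⁻⁷ M

Ba₃(PO₄)₂(s) ⇌ 3 Ba²⁺(aq) + 2 PO₄³⁻(aq)
With molar solubility s: [Ba²⁺] = 3s, [PO₄³⁻] = 2s.
Ksp = [Ba²⁺]^3[PO₄³⁻]^2 = (3s)^3 · (2s)^2 = 108s^5
108s^5 = 6.3×10⁻³⁰  ⇒  s^5 = 5.8×10⁻³²
s = (5.8×10⁻³²)^(1/5) = 5.7×10⁻⁷ M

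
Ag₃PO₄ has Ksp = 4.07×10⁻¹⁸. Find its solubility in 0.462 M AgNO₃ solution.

Ag₃PO₄(s) ⇌ 3 Ag⁺(aq) + PO₄³⁻(aq)
Ag⁺ is already present at 0.462 M. If s mol/L of Ag₃PO₄ dissolves, [PO₄³⁻] = s while [Ag⁺] ≈ 0.462 M.
Ksp = [Ag⁺]^3[PO₄³⁻] = (0.462)^3s
s = 4.07×10⁻¹⁸ / (0.462)^3 = 4.13×10⁻¹⁷
s = 4.13×10⁻¹⁷ M

4.13×10⁻¹⁷ M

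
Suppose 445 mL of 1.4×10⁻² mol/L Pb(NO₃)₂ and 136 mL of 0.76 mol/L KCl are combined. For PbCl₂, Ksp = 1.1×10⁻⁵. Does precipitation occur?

Yes

The combined volume is 581 mL.
[Pb²⁺] = (1.4×10⁻²)(445)/581 = 1.1×10⁻² mol/L
[Cl⁻] = (0.76)(136)/581 = 0.18 mol/L
Q = [Pb²⁺][Cl⁻]^2 = 3.4×10⁻⁴
Because Q > Ksp (3.4×10⁻⁴ vs 1.1×10⁻⁵), a precipitate of PbCl₂ forms.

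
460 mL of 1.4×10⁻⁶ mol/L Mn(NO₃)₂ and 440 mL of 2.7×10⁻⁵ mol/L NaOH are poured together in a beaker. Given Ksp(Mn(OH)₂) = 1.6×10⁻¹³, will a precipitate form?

The combined volume is 900 mL.
[Mn²⁺] = (1.4×10⁻⁶)(460)/900 = 7.2×10⁻⁷ mol/L
[OH⁻] = (2.7×10⁻⁵)(440)/900 = 1.3×10⁻⁵ mol/L
Q = [Mn²⁺][OH⁻]^2 = 1.2×10⁻¹⁶
Q = 1.2×10⁻¹⁶ < Ksp = 1.6×10⁻¹³, so the solution is unsaturated and no precipitate forms.

No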